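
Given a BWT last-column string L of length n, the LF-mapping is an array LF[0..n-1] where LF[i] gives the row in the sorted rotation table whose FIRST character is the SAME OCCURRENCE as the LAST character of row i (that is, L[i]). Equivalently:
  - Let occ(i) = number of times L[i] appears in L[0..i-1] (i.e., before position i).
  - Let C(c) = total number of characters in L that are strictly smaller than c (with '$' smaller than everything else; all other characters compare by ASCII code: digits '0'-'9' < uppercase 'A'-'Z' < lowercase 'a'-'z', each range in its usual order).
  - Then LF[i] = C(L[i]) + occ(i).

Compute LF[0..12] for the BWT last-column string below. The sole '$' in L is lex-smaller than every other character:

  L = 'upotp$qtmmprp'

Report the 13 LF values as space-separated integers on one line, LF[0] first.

Answer: 12 4 3 10 5 0 8 11 1 2 6 9 7

Derivation:
Char counts: '$':1, 'm':2, 'o':1, 'p':4, 'q':1, 'r':1, 't':2, 'u':1
C (first-col start): C('$')=0, C('m')=1, C('o')=3, C('p')=4, C('q')=8, C('r')=9, C('t')=10, C('u')=12
L[0]='u': occ=0, LF[0]=C('u')+0=12+0=12
L[1]='p': occ=0, LF[1]=C('p')+0=4+0=4
L[2]='o': occ=0, LF[2]=C('o')+0=3+0=3
L[3]='t': occ=0, LF[3]=C('t')+0=10+0=10
L[4]='p': occ=1, LF[4]=C('p')+1=4+1=5
L[5]='$': occ=0, LF[5]=C('$')+0=0+0=0
L[6]='q': occ=0, LF[6]=C('q')+0=8+0=8
L[7]='t': occ=1, LF[7]=C('t')+1=10+1=11
L[8]='m': occ=0, LF[8]=C('m')+0=1+0=1
L[9]='m': occ=1, LF[9]=C('m')+1=1+1=2
L[10]='p': occ=2, LF[10]=C('p')+2=4+2=6
L[11]='r': occ=0, LF[11]=C('r')+0=9+0=9
L[12]='p': occ=3, LF[12]=C('p')+3=4+3=7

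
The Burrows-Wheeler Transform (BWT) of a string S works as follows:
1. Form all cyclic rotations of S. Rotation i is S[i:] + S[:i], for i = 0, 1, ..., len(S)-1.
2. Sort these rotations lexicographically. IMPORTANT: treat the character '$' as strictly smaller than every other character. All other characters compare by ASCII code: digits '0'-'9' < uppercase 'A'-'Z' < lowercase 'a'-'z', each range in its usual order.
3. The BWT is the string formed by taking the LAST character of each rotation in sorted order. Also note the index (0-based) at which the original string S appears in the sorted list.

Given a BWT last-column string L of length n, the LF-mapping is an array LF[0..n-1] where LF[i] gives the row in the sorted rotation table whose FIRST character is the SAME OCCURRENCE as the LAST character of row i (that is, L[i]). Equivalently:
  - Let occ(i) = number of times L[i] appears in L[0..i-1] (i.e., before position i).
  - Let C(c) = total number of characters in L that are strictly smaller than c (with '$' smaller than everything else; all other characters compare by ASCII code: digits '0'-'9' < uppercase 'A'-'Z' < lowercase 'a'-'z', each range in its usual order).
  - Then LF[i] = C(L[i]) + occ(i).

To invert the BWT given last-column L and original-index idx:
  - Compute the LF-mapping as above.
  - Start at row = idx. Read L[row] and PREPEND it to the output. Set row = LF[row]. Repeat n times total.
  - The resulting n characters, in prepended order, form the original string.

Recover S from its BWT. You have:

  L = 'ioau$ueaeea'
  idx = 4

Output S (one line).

LF mapping: 7 8 1 9 0 10 4 2 5 6 3
Walk LF starting at row 4, prepending L[row]:
  step 1: row=4, L[4]='$', prepend. Next row=LF[4]=0
  step 2: row=0, L[0]='i', prepend. Next row=LF[0]=7
  step 3: row=7, L[7]='a', prepend. Next row=LF[7]=2
  step 4: row=2, L[2]='a', prepend. Next row=LF[2]=1
  step 5: row=1, L[1]='o', prepend. Next row=LF[1]=8
  step 6: row=8, L[8]='e', prepend. Next row=LF[8]=5
  step 7: row=5, L[5]='u', prepend. Next row=LF[5]=10
  step 8: row=10, L[10]='a', prepend. Next row=LF[10]=3
  step 9: row=3, L[3]='u', prepend. Next row=LF[3]=9
  step 10: row=9, L[9]='e', prepend. Next row=LF[9]=6
  step 11: row=6, L[6]='e', prepend. Next row=LF[6]=4
Reversed output: eeuaueoaai$

Answer: eeuaueoaai$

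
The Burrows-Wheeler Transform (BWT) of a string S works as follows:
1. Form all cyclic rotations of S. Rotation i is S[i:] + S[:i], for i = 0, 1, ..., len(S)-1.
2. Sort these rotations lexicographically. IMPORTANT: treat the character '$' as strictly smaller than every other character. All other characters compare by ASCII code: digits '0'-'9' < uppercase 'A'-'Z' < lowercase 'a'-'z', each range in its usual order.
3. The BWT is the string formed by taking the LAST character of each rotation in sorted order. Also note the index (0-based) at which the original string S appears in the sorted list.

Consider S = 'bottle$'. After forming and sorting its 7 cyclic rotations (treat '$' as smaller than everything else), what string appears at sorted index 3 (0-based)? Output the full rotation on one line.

All 7 rotations (rotation i = S[i:]+S[:i]):
  rot[0] = bottle$
  rot[1] = ottle$b
  rot[2] = ttle$bo
  rot[3] = tle$bot
  rot[4] = le$bott
  rot[5] = e$bottl
  rot[6] = $bottle
Sorted (with $ < everything):
  sorted[0] = $bottle
  sorted[1] = bottle$
  sorted[2] = e$bottl
  sorted[3] = le$bott
  sorted[4] = ottle$b
  sorted[5] = tle$bot
  sorted[6] = ttle$bo
sorted[3] = le$bott

Answer: le$bott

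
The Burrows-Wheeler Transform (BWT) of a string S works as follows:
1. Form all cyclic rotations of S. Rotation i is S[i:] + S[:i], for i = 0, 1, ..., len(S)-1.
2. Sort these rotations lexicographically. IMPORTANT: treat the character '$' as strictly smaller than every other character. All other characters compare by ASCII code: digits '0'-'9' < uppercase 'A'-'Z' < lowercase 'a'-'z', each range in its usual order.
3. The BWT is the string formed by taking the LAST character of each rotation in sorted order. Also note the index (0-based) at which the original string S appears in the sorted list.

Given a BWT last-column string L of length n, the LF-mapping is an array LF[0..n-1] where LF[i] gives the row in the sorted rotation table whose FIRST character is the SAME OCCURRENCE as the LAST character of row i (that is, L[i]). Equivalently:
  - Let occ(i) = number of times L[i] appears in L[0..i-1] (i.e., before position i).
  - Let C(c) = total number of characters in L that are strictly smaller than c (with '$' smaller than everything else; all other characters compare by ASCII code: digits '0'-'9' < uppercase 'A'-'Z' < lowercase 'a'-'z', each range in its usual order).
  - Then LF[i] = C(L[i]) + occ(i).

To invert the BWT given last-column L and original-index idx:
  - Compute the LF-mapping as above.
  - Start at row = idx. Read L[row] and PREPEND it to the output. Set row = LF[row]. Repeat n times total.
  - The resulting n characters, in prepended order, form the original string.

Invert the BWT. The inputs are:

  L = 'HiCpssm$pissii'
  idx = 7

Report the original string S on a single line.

Answer: mississippiCH$

Derivation:
LF mapping: 2 3 1 8 10 11 7 0 9 4 12 13 5 6
Walk LF starting at row 7, prepending L[row]:
  step 1: row=7, L[7]='$', prepend. Next row=LF[7]=0
  step 2: row=0, L[0]='H', prepend. Next row=LF[0]=2
  step 3: row=2, L[2]='C', prepend. Next row=LF[2]=1
  step 4: row=1, L[1]='i', prepend. Next row=LF[1]=3
  step 5: row=3, L[3]='p', prepend. Next row=LF[3]=8
  step 6: row=8, L[8]='p', prepend. Next row=LF[8]=9
  step 7: row=9, L[9]='i', prepend. Next row=LF[9]=4
  step 8: row=4, L[4]='s', prepend. Next row=LF[4]=10
  step 9: row=10, L[10]='s', prepend. Next row=LF[10]=12
  step 10: row=12, L[12]='i', prepend. Next row=LF[12]=5
  step 11: row=5, L[5]='s', prepend. Next row=LF[5]=11
  step 12: row=11, L[11]='s', prepend. Next row=LF[11]=13
  step 13: row=13, L[13]='i', prepend. Next row=LF[13]=6
  step 14: row=6, L[6]='m', prepend. Next row=LF[6]=7
Reversed output: mississippiCH$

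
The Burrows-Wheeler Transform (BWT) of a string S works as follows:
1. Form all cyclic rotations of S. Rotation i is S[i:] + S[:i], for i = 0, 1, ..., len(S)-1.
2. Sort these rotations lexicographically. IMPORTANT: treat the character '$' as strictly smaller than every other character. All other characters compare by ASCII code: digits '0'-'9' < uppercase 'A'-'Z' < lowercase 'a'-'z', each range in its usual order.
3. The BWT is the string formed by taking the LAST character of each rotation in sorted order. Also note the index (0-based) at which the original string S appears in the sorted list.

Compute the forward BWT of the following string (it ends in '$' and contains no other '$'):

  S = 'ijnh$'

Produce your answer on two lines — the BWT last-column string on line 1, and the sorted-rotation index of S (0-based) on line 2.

Answer: hn$ij
2

Derivation:
All 5 rotations (rotation i = S[i:]+S[:i]):
  rot[0] = ijnh$
  rot[1] = jnh$i
  rot[2] = nh$ij
  rot[3] = h$ijn
  rot[4] = $ijnh
Sorted (with $ < everything):
  sorted[0] = $ijnh  (last char: 'h')
  sorted[1] = h$ijn  (last char: 'n')
  sorted[2] = ijnh$  (last char: '$')
  sorted[3] = jnh$i  (last char: 'i')
  sorted[4] = nh$ij  (last char: 'j')
Last column: hn$ij
Original string S is at sorted index 2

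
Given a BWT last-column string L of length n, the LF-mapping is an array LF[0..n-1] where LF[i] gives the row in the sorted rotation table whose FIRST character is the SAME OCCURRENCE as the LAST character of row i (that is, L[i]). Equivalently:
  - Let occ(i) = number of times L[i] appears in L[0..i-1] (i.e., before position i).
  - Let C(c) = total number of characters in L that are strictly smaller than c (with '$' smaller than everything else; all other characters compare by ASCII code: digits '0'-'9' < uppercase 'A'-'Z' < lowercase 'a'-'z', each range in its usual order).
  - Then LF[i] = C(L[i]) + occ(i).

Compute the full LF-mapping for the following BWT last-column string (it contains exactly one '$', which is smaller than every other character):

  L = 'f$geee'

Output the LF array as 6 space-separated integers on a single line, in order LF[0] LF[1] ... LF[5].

Answer: 4 0 5 1 2 3

Derivation:
Char counts: '$':1, 'e':3, 'f':1, 'g':1
C (first-col start): C('$')=0, C('e')=1, C('f')=4, C('g')=5
L[0]='f': occ=0, LF[0]=C('f')+0=4+0=4
L[1]='$': occ=0, LF[1]=C('$')+0=0+0=0
L[2]='g': occ=0, LF[2]=C('g')+0=5+0=5
L[3]='e': occ=0, LF[3]=C('e')+0=1+0=1
L[4]='e': occ=1, LF[4]=C('e')+1=1+1=2
L[5]='e': occ=2, LF[5]=C('e')+2=1+2=3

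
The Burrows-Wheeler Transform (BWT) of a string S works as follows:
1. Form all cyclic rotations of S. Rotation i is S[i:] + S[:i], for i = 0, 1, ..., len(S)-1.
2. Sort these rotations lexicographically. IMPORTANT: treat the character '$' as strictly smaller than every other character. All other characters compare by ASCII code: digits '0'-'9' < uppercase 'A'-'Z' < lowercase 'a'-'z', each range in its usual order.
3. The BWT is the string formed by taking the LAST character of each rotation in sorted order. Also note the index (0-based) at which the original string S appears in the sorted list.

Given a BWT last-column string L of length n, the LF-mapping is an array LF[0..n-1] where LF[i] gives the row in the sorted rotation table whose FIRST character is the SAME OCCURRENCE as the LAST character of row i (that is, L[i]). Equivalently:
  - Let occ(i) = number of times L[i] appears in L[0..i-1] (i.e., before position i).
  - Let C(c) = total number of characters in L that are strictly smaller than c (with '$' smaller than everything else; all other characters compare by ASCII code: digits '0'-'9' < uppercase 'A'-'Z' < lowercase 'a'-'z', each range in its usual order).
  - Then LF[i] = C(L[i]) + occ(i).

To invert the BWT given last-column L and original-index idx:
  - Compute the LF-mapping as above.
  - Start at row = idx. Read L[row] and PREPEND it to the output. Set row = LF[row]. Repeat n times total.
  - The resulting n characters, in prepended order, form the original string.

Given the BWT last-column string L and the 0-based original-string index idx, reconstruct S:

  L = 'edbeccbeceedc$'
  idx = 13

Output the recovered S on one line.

Answer: eecccdedbbcee$

Derivation:
LF mapping: 9 7 1 10 3 4 2 11 5 12 13 8 6 0
Walk LF starting at row 13, prepending L[row]:
  step 1: row=13, L[13]='$', prepend. Next row=LF[13]=0
  step 2: row=0, L[0]='e', prepend. Next row=LF[0]=9
  step 3: row=9, L[9]='e', prepend. Next row=LF[9]=12
  step 4: row=12, L[12]='c', prepend. Next row=LF[12]=6
  step 5: row=6, L[6]='b', prepend. Next row=LF[6]=2
  step 6: row=2, L[2]='b', prepend. Next row=LF[2]=1
  step 7: row=1, L[1]='d', prepend. Next row=LF[1]=7
  step 8: row=7, L[7]='e', prepend. Next row=LF[7]=11
  step 9: row=11, L[11]='d', prepend. Next row=LF[11]=8
  step 10: row=8, L[8]='c', prepend. Next row=LF[8]=5
  step 11: row=5, L[5]='c', prepend. Next row=LF[5]=4
  step 12: row=4, L[4]='c', prepend. Next row=LF[4]=3
  step 13: row=3, L[3]='e', prepend. Next row=LF[3]=10
  step 14: row=10, L[10]='e', prepend. Next row=LF[10]=13
Reversed output: eecccdedbbcee$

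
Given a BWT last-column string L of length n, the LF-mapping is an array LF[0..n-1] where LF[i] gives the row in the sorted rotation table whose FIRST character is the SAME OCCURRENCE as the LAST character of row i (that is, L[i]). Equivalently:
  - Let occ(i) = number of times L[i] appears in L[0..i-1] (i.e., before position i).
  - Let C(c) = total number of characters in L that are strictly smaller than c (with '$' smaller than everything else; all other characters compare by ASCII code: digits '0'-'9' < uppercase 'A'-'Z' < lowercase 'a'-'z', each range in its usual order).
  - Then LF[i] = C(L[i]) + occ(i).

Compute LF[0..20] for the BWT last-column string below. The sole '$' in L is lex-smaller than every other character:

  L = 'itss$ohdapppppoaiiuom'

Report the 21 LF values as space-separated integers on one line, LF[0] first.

Answer: 5 19 17 18 0 9 4 3 1 12 13 14 15 16 10 2 6 7 20 11 8

Derivation:
Char counts: '$':1, 'a':2, 'd':1, 'h':1, 'i':3, 'm':1, 'o':3, 'p':5, 's':2, 't':1, 'u':1
C (first-col start): C('$')=0, C('a')=1, C('d')=3, C('h')=4, C('i')=5, C('m')=8, C('o')=9, C('p')=12, C('s')=17, C('t')=19, C('u')=20
L[0]='i': occ=0, LF[0]=C('i')+0=5+0=5
L[1]='t': occ=0, LF[1]=C('t')+0=19+0=19
L[2]='s': occ=0, LF[2]=C('s')+0=17+0=17
L[3]='s': occ=1, LF[3]=C('s')+1=17+1=18
L[4]='$': occ=0, LF[4]=C('$')+0=0+0=0
L[5]='o': occ=0, LF[5]=C('o')+0=9+0=9
L[6]='h': occ=0, LF[6]=C('h')+0=4+0=4
L[7]='d': occ=0, LF[7]=C('d')+0=3+0=3
L[8]='a': occ=0, LF[8]=C('a')+0=1+0=1
L[9]='p': occ=0, LF[9]=C('p')+0=12+0=12
L[10]='p': occ=1, LF[10]=C('p')+1=12+1=13
L[11]='p': occ=2, LF[11]=C('p')+2=12+2=14
L[12]='p': occ=3, LF[12]=C('p')+3=12+3=15
L[13]='p': occ=4, LF[13]=C('p')+4=12+4=16
L[14]='o': occ=1, LF[14]=C('o')+1=9+1=10
L[15]='a': occ=1, LF[15]=C('a')+1=1+1=2
L[16]='i': occ=1, LF[16]=C('i')+1=5+1=6
L[17]='i': occ=2, LF[17]=C('i')+2=5+2=7
L[18]='u': occ=0, LF[18]=C('u')+0=20+0=20
L[19]='o': occ=2, LF[19]=C('o')+2=9+2=11
L[20]='m': occ=0, LF[20]=C('m')+0=8+0=8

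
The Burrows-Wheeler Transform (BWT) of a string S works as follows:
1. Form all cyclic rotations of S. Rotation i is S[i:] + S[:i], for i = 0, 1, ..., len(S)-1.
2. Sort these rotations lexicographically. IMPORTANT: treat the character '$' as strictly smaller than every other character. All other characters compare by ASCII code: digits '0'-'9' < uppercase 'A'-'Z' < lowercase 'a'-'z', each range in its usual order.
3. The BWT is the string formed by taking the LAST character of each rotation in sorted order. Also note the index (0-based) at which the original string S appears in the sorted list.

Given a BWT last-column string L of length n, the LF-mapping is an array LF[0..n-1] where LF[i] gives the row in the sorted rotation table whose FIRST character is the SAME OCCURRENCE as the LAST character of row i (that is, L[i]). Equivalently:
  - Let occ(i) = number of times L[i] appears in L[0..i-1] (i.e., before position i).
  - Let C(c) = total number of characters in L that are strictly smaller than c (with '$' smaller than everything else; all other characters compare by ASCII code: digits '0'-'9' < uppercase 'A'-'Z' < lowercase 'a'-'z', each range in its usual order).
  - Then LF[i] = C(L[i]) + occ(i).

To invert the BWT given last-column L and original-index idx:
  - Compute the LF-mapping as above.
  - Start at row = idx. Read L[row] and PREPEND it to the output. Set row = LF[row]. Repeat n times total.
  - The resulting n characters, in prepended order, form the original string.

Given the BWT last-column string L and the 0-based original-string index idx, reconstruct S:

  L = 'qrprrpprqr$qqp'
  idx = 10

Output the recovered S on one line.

LF mapping: 5 9 1 10 11 2 3 12 6 13 0 7 8 4
Walk LF starting at row 10, prepending L[row]:
  step 1: row=10, L[10]='$', prepend. Next row=LF[10]=0
  step 2: row=0, L[0]='q', prepend. Next row=LF[0]=5
  step 3: row=5, L[5]='p', prepend. Next row=LF[5]=2
  step 4: row=2, L[2]='p', prepend. Next row=LF[2]=1
  step 5: row=1, L[1]='r', prepend. Next row=LF[1]=9
  step 6: row=9, L[9]='r', prepend. Next row=LF[9]=13
  step 7: row=13, L[13]='p', prepend. Next row=LF[13]=4
  step 8: row=4, L[4]='r', prepend. Next row=LF[4]=11
  step 9: row=11, L[11]='q', prepend. Next row=LF[11]=7
  step 10: row=7, L[7]='r', prepend. Next row=LF[7]=12
  step 11: row=12, L[12]='q', prepend. Next row=LF[12]=8
  step 12: row=8, L[8]='q', prepend. Next row=LF[8]=6
  step 13: row=6, L[6]='p', prepend. Next row=LF[6]=3
  step 14: row=3, L[3]='r', prepend. Next row=LF[3]=10
Reversed output: rpqqrqrprrppq$

Answer: rpqqrqrprrppq$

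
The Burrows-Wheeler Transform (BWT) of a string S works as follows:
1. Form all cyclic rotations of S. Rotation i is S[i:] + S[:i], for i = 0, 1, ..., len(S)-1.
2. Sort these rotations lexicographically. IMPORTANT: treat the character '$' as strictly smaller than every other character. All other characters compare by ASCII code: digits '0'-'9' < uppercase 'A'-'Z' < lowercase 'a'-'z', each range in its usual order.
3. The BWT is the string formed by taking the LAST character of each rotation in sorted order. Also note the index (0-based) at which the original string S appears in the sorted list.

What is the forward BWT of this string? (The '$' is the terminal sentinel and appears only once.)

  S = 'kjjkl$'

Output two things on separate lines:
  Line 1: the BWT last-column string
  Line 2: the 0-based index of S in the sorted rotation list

Answer: lkj$jk
3

Derivation:
All 6 rotations (rotation i = S[i:]+S[:i]):
  rot[0] = kjjkl$
  rot[1] = jjkl$k
  rot[2] = jkl$kj
  rot[3] = kl$kjj
  rot[4] = l$kjjk
  rot[5] = $kjjkl
Sorted (with $ < everything):
  sorted[0] = $kjjkl  (last char: 'l')
  sorted[1] = jjkl$k  (last char: 'k')
  sorted[2] = jkl$kj  (last char: 'j')
  sorted[3] = kjjkl$  (last char: '$')
  sorted[4] = kl$kjj  (last char: 'j')
  sorted[5] = l$kjjk  (last char: 'k')
Last column: lkj$jk
Original string S is at sorted index 3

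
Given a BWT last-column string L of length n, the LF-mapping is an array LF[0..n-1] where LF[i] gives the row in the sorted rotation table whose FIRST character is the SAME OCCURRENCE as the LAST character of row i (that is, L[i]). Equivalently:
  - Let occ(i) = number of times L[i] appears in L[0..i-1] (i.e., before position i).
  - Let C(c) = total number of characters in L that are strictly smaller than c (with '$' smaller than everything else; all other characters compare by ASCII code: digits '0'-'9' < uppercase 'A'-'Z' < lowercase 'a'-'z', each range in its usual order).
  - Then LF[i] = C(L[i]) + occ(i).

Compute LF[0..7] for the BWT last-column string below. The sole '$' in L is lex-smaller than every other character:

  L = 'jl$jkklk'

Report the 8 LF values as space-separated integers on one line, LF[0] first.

Char counts: '$':1, 'j':2, 'k':3, 'l':2
C (first-col start): C('$')=0, C('j')=1, C('k')=3, C('l')=6
L[0]='j': occ=0, LF[0]=C('j')+0=1+0=1
L[1]='l': occ=0, LF[1]=C('l')+0=6+0=6
L[2]='$': occ=0, LF[2]=C('$')+0=0+0=0
L[3]='j': occ=1, LF[3]=C('j')+1=1+1=2
L[4]='k': occ=0, LF[4]=C('k')+0=3+0=3
L[5]='k': occ=1, LF[5]=C('k')+1=3+1=4
L[6]='l': occ=1, LF[6]=C('l')+1=6+1=7
L[7]='k': occ=2, LF[7]=C('k')+2=3+2=5

Answer: 1 6 0 2 3 4 7 5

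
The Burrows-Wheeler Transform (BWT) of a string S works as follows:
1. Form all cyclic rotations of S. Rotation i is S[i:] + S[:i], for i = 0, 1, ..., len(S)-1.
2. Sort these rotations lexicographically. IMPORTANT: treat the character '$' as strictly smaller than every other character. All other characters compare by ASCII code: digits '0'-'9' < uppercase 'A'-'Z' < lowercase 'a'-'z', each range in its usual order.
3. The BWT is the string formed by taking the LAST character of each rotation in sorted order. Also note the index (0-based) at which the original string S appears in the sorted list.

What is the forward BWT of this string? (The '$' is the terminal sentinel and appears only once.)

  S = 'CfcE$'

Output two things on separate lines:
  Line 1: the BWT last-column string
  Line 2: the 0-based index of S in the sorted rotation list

All 5 rotations (rotation i = S[i:]+S[:i]):
  rot[0] = CfcE$
  rot[1] = fcE$C
  rot[2] = cE$Cf
  rot[3] = E$Cfc
  rot[4] = $CfcE
Sorted (with $ < everything):
  sorted[0] = $CfcE  (last char: 'E')
  sorted[1] = CfcE$  (last char: '$')
  sorted[2] = E$Cfc  (last char: 'c')
  sorted[3] = cE$Cf  (last char: 'f')
  sorted[4] = fcE$C  (last char: 'C')
Last column: E$cfC
Original string S is at sorted index 1

Answer: E$cfC
1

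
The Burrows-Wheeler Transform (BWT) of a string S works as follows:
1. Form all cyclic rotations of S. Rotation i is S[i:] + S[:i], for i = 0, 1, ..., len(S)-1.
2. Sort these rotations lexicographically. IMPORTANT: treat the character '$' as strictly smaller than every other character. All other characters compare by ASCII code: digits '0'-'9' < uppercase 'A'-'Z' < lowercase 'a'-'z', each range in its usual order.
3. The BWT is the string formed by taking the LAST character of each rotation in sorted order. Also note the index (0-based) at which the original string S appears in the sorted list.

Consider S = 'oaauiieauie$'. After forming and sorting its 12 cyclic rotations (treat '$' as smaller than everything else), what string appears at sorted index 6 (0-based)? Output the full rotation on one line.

Answer: ie$oaauiieau

Derivation:
All 12 rotations (rotation i = S[i:]+S[:i]):
  rot[0] = oaauiieauie$
  rot[1] = aauiieauie$o
  rot[2] = auiieauie$oa
  rot[3] = uiieauie$oaa
  rot[4] = iieauie$oaau
  rot[5] = ieauie$oaaui
  rot[6] = eauie$oaauii
  rot[7] = auie$oaauiie
  rot[8] = uie$oaauiiea
  rot[9] = ie$oaauiieau
  rot[10] = e$oaauiieaui
  rot[11] = $oaauiieauie
Sorted (with $ < everything):
  sorted[0] = $oaauiieauie
  sorted[1] = aauiieauie$o
  sorted[2] = auie$oaauiie
  sorted[3] = auiieauie$oa
  sorted[4] = e$oaauiieaui
  sorted[5] = eauie$oaauii
  sorted[6] = ie$oaauiieau
  sorted[7] = ieauie$oaaui
  sorted[8] = iieauie$oaau
  sorted[9] = oaauiieauie$
  sorted[10] = uie$oaauiiea
  sorted[11] = uiieauie$oaa
sorted[6] = ie$oaauiieau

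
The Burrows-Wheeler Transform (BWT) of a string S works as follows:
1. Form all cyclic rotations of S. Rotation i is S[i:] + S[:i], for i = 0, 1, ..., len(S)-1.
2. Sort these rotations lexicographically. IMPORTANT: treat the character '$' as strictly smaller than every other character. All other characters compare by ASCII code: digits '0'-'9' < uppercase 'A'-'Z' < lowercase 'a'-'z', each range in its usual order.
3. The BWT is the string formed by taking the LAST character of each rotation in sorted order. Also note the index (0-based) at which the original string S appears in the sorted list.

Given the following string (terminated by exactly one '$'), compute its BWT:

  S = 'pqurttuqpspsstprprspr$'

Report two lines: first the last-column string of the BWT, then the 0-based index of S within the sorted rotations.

All 22 rotations (rotation i = S[i:]+S[:i]):
  rot[0] = pqurttuqpspsstprprspr$
  rot[1] = qurttuqpspsstprprspr$p
  rot[2] = urttuqpspsstprprspr$pq
  rot[3] = rttuqpspsstprprspr$pqu
  rot[4] = ttuqpspsstprprspr$pqur
  rot[5] = tuqpspsstprprspr$pqurt
  rot[6] = uqpspsstprprspr$pqurtt
  rot[7] = qpspsstprprspr$pqurttu
  rot[8] = pspsstprprspr$pqurttuq
  rot[9] = spsstprprspr$pqurttuqp
  rot[10] = psstprprspr$pqurttuqps
  rot[11] = sstprprspr$pqurttuqpsp
  rot[12] = stprprspr$pqurttuqpsps
  rot[13] = tprprspr$pqurttuqpspss
  rot[14] = prprspr$pqurttuqpspsst
  rot[15] = rprspr$pqurttuqpspsstp
  rot[16] = prspr$pqurttuqpspsstpr
  rot[17] = rspr$pqurttuqpspsstprp
  rot[18] = spr$pqurttuqpspsstprpr
  rot[19] = pr$pqurttuqpspsstprprs
  rot[20] = r$pqurttuqpspsstprprsp
  rot[21] = $pqurttuqpspsstprprspr
Sorted (with $ < everything):
  sorted[0] = $pqurttuqpspsstprprspr  (last char: 'r')
  sorted[1] = pqurttuqpspsstprprspr$  (last char: '$')
  sorted[2] = pr$pqurttuqpspsstprprs  (last char: 's')
  sorted[3] = prprspr$pqurttuqpspsst  (last char: 't')
  sorted[4] = prspr$pqurttuqpspsstpr  (last char: 'r')
  sorted[5] = pspsstprprspr$pqurttuq  (last char: 'q')
  sorted[6] = psstprprspr$pqurttuqps  (last char: 's')
  sorted[7] = qpspsstprprspr$pqurttu  (last char: 'u')
  sorted[8] = qurttuqpspsstprprspr$p  (last char: 'p')
  sorted[9] = r$pqurttuqpspsstprprsp  (last char: 'p')
  sorted[10] = rprspr$pqurttuqpspsstp  (last char: 'p')
  sorted[11] = rspr$pqurttuqpspsstprp  (last char: 'p')
  sorted[12] = rttuqpspsstprprspr$pqu  (last char: 'u')
  sorted[13] = spr$pqurttuqpspsstprpr  (last char: 'r')
  sorted[14] = spsstprprspr$pqurttuqp  (last char: 'p')
  sorted[15] = sstprprspr$pqurttuqpsp  (last char: 'p')
  sorted[16] = stprprspr$pqurttuqpsps  (last char: 's')
  sorted[17] = tprprspr$pqurttuqpspss  (last char: 's')
  sorted[18] = ttuqpspsstprprspr$pqur  (last char: 'r')
  sorted[19] = tuqpspsstprprspr$pqurt  (last char: 't')
  sorted[20] = uqpspsstprprspr$pqurtt  (last char: 't')
  sorted[21] = urttuqpspsstprprspr$pq  (last char: 'q')
Last column: r$strqsuppppurppssrttq
Original string S is at sorted index 1

Answer: r$strqsuppppurppssrttq
1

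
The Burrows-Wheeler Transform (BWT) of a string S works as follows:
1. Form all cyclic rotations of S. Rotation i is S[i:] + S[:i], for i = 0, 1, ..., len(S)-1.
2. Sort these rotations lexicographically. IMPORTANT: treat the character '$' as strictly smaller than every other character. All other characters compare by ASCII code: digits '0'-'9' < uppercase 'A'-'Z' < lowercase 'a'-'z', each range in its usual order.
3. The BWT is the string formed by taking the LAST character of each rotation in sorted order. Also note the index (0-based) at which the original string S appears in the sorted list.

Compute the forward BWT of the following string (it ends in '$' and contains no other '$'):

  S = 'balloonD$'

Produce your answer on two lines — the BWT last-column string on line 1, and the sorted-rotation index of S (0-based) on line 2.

Answer: Dnb$alool
3

Derivation:
All 9 rotations (rotation i = S[i:]+S[:i]):
  rot[0] = balloonD$
  rot[1] = alloonD$b
  rot[2] = lloonD$ba
  rot[3] = loonD$bal
  rot[4] = oonD$ball
  rot[5] = onD$ballo
  rot[6] = nD$balloo
  rot[7] = D$balloon
  rot[8] = $balloonD
Sorted (with $ < everything):
  sorted[0] = $balloonD  (last char: 'D')
  sorted[1] = D$balloon  (last char: 'n')
  sorted[2] = alloonD$b  (last char: 'b')
  sorted[3] = balloonD$  (last char: '$')
  sorted[4] = lloonD$ba  (last char: 'a')
  sorted[5] = loonD$bal  (last char: 'l')
  sorted[6] = nD$balloo  (last char: 'o')
  sorted[7] = onD$ballo  (last char: 'o')
  sorted[8] = oonD$ball  (last char: 'l')
Last column: Dnb$alool
Original string S is at sorted index 3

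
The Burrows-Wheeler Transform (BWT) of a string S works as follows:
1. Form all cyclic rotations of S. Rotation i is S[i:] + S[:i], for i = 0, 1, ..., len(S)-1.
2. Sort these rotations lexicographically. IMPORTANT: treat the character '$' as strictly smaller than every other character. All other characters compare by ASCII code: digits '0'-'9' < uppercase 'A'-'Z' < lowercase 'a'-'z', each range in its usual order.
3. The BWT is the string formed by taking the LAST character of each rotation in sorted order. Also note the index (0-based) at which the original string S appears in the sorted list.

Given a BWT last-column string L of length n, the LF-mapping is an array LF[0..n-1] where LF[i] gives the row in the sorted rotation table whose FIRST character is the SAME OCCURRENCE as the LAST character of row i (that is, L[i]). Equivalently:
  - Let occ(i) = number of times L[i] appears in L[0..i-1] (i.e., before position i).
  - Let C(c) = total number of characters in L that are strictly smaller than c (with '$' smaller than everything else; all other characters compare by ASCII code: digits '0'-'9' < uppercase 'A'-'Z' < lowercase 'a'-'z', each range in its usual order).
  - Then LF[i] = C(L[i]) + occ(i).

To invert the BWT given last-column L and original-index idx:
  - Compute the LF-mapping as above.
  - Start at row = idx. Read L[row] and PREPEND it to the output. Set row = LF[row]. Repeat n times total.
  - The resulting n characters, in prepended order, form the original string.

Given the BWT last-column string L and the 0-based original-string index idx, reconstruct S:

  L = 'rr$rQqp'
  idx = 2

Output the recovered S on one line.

Answer: prqrQr$

Derivation:
LF mapping: 4 5 0 6 1 3 2
Walk LF starting at row 2, prepending L[row]:
  step 1: row=2, L[2]='$', prepend. Next row=LF[2]=0
  step 2: row=0, L[0]='r', prepend. Next row=LF[0]=4
  step 3: row=4, L[4]='Q', prepend. Next row=LF[4]=1
  step 4: row=1, L[1]='r', prepend. Next row=LF[1]=5
  step 5: row=5, L[5]='q', prepend. Next row=LF[5]=3
  step 6: row=3, L[3]='r', prepend. Next row=LF[3]=6
  step 7: row=6, L[6]='p', prepend. Next row=LF[6]=2
Reversed output: prqrQr$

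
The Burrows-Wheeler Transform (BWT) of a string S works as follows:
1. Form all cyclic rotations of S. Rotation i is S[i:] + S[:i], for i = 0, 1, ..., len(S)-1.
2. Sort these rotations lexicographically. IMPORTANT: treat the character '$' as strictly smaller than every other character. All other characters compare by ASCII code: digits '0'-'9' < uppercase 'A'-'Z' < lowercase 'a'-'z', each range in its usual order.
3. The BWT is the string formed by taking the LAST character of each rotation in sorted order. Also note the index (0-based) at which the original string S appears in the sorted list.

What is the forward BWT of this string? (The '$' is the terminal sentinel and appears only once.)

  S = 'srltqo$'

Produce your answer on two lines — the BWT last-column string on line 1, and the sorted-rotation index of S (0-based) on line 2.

Answer: orqts$l
5

Derivation:
All 7 rotations (rotation i = S[i:]+S[:i]):
  rot[0] = srltqo$
  rot[1] = rltqo$s
  rot[2] = ltqo$sr
  rot[3] = tqo$srl
  rot[4] = qo$srlt
  rot[5] = o$srltq
  rot[6] = $srltqo
Sorted (with $ < everything):
  sorted[0] = $srltqo  (last char: 'o')
  sorted[1] = ltqo$sr  (last char: 'r')
  sorted[2] = o$srltq  (last char: 'q')
  sorted[3] = qo$srlt  (last char: 't')
  sorted[4] = rltqo$s  (last char: 's')
  sorted[5] = srltqo$  (last char: '$')
  sorted[6] = tqo$srl  (last char: 'l')
Last column: orqts$l
Original string S is at sorted index 5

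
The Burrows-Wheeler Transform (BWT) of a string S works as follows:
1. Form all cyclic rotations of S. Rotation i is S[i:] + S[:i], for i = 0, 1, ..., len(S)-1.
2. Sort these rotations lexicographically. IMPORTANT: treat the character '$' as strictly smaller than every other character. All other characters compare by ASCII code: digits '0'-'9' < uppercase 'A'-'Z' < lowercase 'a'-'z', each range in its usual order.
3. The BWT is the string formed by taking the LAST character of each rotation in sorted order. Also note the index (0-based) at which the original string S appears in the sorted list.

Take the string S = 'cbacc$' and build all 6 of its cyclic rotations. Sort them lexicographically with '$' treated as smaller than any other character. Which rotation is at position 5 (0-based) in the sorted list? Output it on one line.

All 6 rotations (rotation i = S[i:]+S[:i]):
  rot[0] = cbacc$
  rot[1] = bacc$c
  rot[2] = acc$cb
  rot[3] = cc$cba
  rot[4] = c$cbac
  rot[5] = $cbacc
Sorted (with $ < everything):
  sorted[0] = $cbacc
  sorted[1] = acc$cb
  sorted[2] = bacc$c
  sorted[3] = c$cbac
  sorted[4] = cbacc$
  sorted[5] = cc$cba
sorted[5] = cc$cba

Answer: cc$cba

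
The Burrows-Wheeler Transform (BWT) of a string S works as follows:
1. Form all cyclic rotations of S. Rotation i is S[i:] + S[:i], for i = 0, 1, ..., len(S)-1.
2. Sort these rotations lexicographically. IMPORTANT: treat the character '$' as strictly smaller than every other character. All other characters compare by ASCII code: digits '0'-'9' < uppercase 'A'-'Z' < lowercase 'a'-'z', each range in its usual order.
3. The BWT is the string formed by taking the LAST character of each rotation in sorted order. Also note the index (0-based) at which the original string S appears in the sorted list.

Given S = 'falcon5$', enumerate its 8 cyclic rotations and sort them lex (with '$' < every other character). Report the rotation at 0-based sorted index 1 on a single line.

Answer: 5$falcon

Derivation:
All 8 rotations (rotation i = S[i:]+S[:i]):
  rot[0] = falcon5$
  rot[1] = alcon5$f
  rot[2] = lcon5$fa
  rot[3] = con5$fal
  rot[4] = on5$falc
  rot[5] = n5$falco
  rot[6] = 5$falcon
  rot[7] = $falcon5
Sorted (with $ < everything):
  sorted[0] = $falcon5
  sorted[1] = 5$falcon
  sorted[2] = alcon5$f
  sorted[3] = con5$fal
  sorted[4] = falcon5$
  sorted[5] = lcon5$fa
  sorted[6] = n5$falco
  sorted[7] = on5$falc
sorted[1] = 5$falcon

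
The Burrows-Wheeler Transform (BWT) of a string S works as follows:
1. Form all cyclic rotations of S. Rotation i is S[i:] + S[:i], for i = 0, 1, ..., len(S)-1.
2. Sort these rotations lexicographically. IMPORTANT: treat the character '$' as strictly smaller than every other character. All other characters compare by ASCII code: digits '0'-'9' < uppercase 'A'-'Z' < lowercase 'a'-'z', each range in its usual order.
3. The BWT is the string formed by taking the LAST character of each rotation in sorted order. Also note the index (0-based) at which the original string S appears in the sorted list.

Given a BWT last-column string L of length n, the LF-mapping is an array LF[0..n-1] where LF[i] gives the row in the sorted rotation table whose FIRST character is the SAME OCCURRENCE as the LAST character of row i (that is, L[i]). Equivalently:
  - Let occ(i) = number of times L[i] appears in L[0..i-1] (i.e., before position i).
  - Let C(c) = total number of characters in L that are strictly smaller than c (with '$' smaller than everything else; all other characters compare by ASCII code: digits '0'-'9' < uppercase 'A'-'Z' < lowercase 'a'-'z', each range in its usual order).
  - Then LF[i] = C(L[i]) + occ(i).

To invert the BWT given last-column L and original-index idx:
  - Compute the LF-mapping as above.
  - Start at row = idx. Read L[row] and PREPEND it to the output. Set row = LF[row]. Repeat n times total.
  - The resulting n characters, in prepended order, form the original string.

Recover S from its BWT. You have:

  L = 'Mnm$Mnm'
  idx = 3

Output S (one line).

Answer: mMmnnM$

Derivation:
LF mapping: 1 5 3 0 2 6 4
Walk LF starting at row 3, prepending L[row]:
  step 1: row=3, L[3]='$', prepend. Next row=LF[3]=0
  step 2: row=0, L[0]='M', prepend. Next row=LF[0]=1
  step 3: row=1, L[1]='n', prepend. Next row=LF[1]=5
  step 4: row=5, L[5]='n', prepend. Next row=LF[5]=6
  step 5: row=6, L[6]='m', prepend. Next row=LF[6]=4
  step 6: row=4, L[4]='M', prepend. Next row=LF[4]=2
  step 7: row=2, L[2]='m', prepend. Next row=LF[2]=3
Reversed output: mMmnnM$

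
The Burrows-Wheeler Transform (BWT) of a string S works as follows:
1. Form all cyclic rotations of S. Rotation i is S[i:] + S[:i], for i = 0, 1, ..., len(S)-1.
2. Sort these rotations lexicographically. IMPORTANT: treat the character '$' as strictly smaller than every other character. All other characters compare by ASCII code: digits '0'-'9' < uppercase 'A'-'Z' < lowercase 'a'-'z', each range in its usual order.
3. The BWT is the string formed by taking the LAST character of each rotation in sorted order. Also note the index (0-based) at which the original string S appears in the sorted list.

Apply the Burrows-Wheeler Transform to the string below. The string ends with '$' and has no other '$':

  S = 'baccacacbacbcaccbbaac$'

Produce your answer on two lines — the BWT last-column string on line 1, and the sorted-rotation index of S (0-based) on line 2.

Answer: cbaccbbcbc$ccacabacaaa
10

Derivation:
All 22 rotations (rotation i = S[i:]+S[:i]):
  rot[0] = baccacacbacbcaccbbaac$
  rot[1] = accacacbacbcaccbbaac$b
  rot[2] = ccacacbacbcaccbbaac$ba
  rot[3] = cacacbacbcaccbbaac$bac
  rot[4] = acacbacbcaccbbaac$bacc
  rot[5] = cacbacbcaccbbaac$bacca
  rot[6] = acbacbcaccbbaac$baccac
  rot[7] = cbacbcaccbbaac$baccaca
  rot[8] = bacbcaccbbaac$baccacac
  rot[9] = acbcaccbbaac$baccacacb
  rot[10] = cbcaccbbaac$baccacacba
  rot[11] = bcaccbbaac$baccacacbac
  rot[12] = caccbbaac$baccacacbacb
  rot[13] = accbbaac$baccacacbacbc
  rot[14] = ccbbaac$baccacacbacbca
  rot[15] = cbbaac$baccacacbacbcac
  rot[16] = bbaac$baccacacbacbcacc
  rot[17] = baac$baccacacbacbcaccb
  rot[18] = aac$baccacacbacbcaccbb
  rot[19] = ac$baccacacbacbcaccbba
  rot[20] = c$baccacacbacbcaccbbaa
  rot[21] = $baccacacbacbcaccbbaac
Sorted (with $ < everything):
  sorted[0] = $baccacacbacbcaccbbaac  (last char: 'c')
  sorted[1] = aac$baccacacbacbcaccbb  (last char: 'b')
  sorted[2] = ac$baccacacbacbcaccbba  (last char: 'a')
  sorted[3] = acacbacbcaccbbaac$bacc  (last char: 'c')
  sorted[4] = acbacbcaccbbaac$baccac  (last char: 'c')
  sorted[5] = acbcaccbbaac$baccacacb  (last char: 'b')
  sorted[6] = accacacbacbcaccbbaac$b  (last char: 'b')
  sorted[7] = accbbaac$baccacacbacbc  (last char: 'c')
  sorted[8] = baac$baccacacbacbcaccb  (last char: 'b')
  sorted[9] = bacbcaccbbaac$baccacac  (last char: 'c')
  sorted[10] = baccacacbacbcaccbbaac$  (last char: '$')
  sorted[11] = bbaac$baccacacbacbcacc  (last char: 'c')
  sorted[12] = bcaccbbaac$baccacacbac  (last char: 'c')
  sorted[13] = c$baccacacbacbcaccbbaa  (last char: 'a')
  sorted[14] = cacacbacbcaccbbaac$bac  (last char: 'c')
  sorted[15] = cacbacbcaccbbaac$bacca  (last char: 'a')
  sorted[16] = caccbbaac$baccacacbacb  (last char: 'b')
  sorted[17] = cbacbcaccbbaac$baccaca  (last char: 'a')
  sorted[18] = cbbaac$baccacacbacbcac  (last char: 'c')
  sorted[19] = cbcaccbbaac$baccacacba  (last char: 'a')
  sorted[20] = ccacacbacbcaccbbaac$ba  (last char: 'a')
  sorted[21] = ccbbaac$baccacacbacbca  (last char: 'a')
Last column: cbaccbbcbc$ccacabacaaa
Original string S is at sorted index 10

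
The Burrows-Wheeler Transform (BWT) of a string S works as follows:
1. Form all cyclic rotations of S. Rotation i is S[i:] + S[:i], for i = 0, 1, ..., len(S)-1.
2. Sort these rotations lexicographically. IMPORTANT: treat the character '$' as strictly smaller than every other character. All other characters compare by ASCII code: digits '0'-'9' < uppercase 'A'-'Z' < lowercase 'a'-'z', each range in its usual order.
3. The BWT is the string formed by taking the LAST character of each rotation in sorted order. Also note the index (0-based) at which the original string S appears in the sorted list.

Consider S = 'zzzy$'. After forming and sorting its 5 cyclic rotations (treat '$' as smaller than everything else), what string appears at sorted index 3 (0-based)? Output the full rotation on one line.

All 5 rotations (rotation i = S[i:]+S[:i]):
  rot[0] = zzzy$
  rot[1] = zzy$z
  rot[2] = zy$zz
  rot[3] = y$zzz
  rot[4] = $zzzy
Sorted (with $ < everything):
  sorted[0] = $zzzy
  sorted[1] = y$zzz
  sorted[2] = zy$zz
  sorted[3] = zzy$z
  sorted[4] = zzzy$
sorted[3] = zzy$z

Answer: zzy$z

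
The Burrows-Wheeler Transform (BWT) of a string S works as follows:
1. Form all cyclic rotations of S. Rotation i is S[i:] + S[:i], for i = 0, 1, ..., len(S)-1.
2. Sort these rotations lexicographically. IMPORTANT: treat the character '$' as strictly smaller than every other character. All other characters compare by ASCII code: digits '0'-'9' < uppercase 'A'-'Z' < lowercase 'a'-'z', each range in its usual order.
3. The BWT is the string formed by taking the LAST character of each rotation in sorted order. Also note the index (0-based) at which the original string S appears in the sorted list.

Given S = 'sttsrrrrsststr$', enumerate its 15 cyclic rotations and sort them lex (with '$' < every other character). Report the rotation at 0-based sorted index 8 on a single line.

All 15 rotations (rotation i = S[i:]+S[:i]):
  rot[0] = sttsrrrrsststr$
  rot[1] = ttsrrrrsststr$s
  rot[2] = tsrrrrsststr$st
  rot[3] = srrrrsststr$stt
  rot[4] = rrrrsststr$stts
  rot[5] = rrrsststr$sttsr
  rot[6] = rrsststr$sttsrr
  rot[7] = rsststr$sttsrrr
  rot[8] = sststr$sttsrrrr
  rot[9] = ststr$sttsrrrrs
  rot[10] = tstr$sttsrrrrss
  rot[11] = str$sttsrrrrsst
  rot[12] = tr$sttsrrrrssts
  rot[13] = r$sttsrrrrsstst
  rot[14] = $sttsrrrrsststr
Sorted (with $ < everything):
  sorted[0] = $sttsrrrrsststr
  sorted[1] = r$sttsrrrrsstst
  sorted[2] = rrrrsststr$stts
  sorted[3] = rrrsststr$sttsr
  sorted[4] = rrsststr$sttsrr
  sorted[5] = rsststr$sttsrrr
  sorted[6] = srrrrsststr$stt
  sorted[7] = sststr$sttsrrrr
  sorted[8] = str$sttsrrrrsst
  sorted[9] = ststr$sttsrrrrs
  sorted[10] = sttsrrrrsststr$
  sorted[11] = tr$sttsrrrrssts
  sorted[12] = tsrrrrsststr$st
  sorted[13] = tstr$sttsrrrrss
  sorted[14] = ttsrrrrsststr$s
sorted[8] = str$sttsrrrrsst

Answer: str$sttsrrrrsst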